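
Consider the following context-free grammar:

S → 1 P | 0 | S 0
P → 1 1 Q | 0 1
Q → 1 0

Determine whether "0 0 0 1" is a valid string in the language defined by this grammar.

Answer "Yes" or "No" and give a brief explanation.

No - no valid derivation exists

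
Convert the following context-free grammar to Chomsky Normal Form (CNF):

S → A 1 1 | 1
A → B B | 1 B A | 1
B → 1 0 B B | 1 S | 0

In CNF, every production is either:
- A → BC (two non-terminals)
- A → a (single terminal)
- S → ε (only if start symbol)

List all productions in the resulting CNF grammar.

T1 → 1; S → 1; A → 1; T0 → 0; B → 0; S → A X0; X0 → T1 T1; A → B B; A → T1 X1; X1 → B A; B → T1 X2; X2 → T0 X3; X3 → B B; B → T1 S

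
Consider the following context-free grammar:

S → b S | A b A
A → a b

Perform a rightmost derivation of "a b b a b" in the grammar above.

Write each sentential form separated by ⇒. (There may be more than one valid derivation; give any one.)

S ⇒ A b A ⇒ A b a b ⇒ a b b a b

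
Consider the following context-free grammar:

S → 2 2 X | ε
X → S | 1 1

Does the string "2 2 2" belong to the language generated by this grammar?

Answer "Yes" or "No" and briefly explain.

No - no valid derivation exists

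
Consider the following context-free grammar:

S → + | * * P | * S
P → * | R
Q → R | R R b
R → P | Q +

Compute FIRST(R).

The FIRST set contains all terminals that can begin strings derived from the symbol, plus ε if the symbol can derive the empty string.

We compute FIRST(R) using the standard algorithm.
FIRST(P) = {*}
FIRST(Q) = {*}
FIRST(R) = {*}
FIRST(S) = {*, +}
Therefore, FIRST(R) = {*}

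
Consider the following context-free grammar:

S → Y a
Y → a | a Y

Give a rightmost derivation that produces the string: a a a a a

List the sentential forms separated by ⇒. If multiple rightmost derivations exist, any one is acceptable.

S ⇒ Y a ⇒ a Y a ⇒ a a Y a ⇒ a a a Y a ⇒ a a a a a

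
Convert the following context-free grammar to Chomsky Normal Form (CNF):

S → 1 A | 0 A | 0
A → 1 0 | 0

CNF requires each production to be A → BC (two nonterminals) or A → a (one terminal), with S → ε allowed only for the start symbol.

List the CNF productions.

T1 → 1; T0 → 0; S → 0; A → 0; S → T1 A; S → T0 A; A → T1 T0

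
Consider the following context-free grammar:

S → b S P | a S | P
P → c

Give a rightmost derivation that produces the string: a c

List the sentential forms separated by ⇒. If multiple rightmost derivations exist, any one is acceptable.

S ⇒ a S ⇒ a P ⇒ a c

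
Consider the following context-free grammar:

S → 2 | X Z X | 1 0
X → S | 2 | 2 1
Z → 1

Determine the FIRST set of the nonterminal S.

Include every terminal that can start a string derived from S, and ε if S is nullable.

We compute FIRST(S) using the standard algorithm.
FIRST(S) = {1, 2}
FIRST(X) = {1, 2}
FIRST(Z) = {1}
Therefore, FIRST(S) = {1, 2}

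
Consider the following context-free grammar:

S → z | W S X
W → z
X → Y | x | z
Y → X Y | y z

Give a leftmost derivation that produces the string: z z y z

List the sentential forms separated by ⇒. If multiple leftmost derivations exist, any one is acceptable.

S ⇒ W S X ⇒ z S X ⇒ z z X ⇒ z z Y ⇒ z z y z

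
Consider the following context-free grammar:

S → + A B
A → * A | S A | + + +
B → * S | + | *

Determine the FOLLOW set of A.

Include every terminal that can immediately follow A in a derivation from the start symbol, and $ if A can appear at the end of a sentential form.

We compute FOLLOW(A) using the standard algorithm.
FOLLOW(S) starts with {$}.
FIRST(A) = {*, +}
FIRST(B) = {*, +}
FIRST(S) = {+}
FOLLOW(A) = {*, +}
FOLLOW(B) = {$, *, +}
FOLLOW(S) = {$, *, +}
Therefore, FOLLOW(A) = {*, +}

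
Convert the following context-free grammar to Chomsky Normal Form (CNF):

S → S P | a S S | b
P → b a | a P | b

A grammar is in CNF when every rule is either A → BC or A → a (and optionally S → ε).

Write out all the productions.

TA → a; S → b; TB → b; P → b; S → S P; S → TA X0; X0 → S S; P → TB TA; P → TA P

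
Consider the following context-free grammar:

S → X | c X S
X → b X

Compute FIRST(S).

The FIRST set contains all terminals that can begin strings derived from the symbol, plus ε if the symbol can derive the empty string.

We compute FIRST(S) using the standard algorithm.
FIRST(S) = {b, c}
FIRST(X) = {b}
Therefore, FIRST(S) = {b, c}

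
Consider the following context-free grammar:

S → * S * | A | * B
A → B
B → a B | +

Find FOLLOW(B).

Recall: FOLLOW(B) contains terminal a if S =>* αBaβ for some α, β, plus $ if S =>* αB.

We compute FOLLOW(B) using the standard algorithm.
FOLLOW(S) starts with {$}.
FIRST(A) = {+, a}
FIRST(B) = {+, a}
FIRST(S) = {*, +, a}
FOLLOW(A) = {$, *}
FOLLOW(B) = {$, *}
FOLLOW(S) = {$, *}
Therefore, FOLLOW(B) = {$, *}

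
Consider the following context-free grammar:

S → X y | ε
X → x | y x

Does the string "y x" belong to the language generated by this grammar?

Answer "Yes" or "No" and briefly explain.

No - no valid derivation exists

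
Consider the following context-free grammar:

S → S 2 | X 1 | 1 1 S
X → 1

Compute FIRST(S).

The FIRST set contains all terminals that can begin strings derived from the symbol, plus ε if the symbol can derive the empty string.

We compute FIRST(S) using the standard algorithm.
FIRST(S) = {1}
FIRST(X) = {1}
Therefore, FIRST(S) = {1}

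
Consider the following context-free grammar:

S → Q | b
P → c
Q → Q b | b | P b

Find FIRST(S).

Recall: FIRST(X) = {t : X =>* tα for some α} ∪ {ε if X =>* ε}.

We compute FIRST(S) using the standard algorithm.
FIRST(P) = {c}
FIRST(Q) = {b, c}
FIRST(S) = {b, c}
Therefore, FIRST(S) = {b, c}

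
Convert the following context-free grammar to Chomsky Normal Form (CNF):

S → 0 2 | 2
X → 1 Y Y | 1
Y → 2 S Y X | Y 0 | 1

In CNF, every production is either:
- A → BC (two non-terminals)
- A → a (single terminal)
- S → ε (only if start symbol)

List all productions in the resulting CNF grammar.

T0 → 0; T2 → 2; S → 2; T1 → 1; X → 1; Y → 1; S → T0 T2; X → T1 X0; X0 → Y Y; Y → T2 X1; X1 → S X2; X2 → Y X; Y → Y T0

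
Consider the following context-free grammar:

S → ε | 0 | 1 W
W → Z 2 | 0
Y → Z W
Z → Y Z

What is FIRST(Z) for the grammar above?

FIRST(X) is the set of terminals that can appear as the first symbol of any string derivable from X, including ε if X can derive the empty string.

We compute FIRST(Z) using the standard algorithm.
FIRST(S) = {0, 1, ε}
FIRST(W) = {0}
FIRST(Y) = {}
FIRST(Z) = {}
Therefore, FIRST(Z) = {}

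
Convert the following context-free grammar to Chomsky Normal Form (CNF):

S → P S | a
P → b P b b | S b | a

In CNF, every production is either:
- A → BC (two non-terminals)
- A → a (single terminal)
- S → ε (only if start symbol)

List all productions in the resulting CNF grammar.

S → a; TB → b; P → a; S → P S; P → TB X0; X0 → P X1; X1 → TB TB; P → S TB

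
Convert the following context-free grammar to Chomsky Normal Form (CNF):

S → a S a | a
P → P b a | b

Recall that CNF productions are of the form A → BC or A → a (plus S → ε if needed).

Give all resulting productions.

TA → a; S → a; TB → b; P → b; S → TA X0; X0 → S TA; P → P X1; X1 → TB TA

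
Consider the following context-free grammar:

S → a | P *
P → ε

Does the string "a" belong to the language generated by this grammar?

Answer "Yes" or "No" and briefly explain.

Yes - a valid derivation exists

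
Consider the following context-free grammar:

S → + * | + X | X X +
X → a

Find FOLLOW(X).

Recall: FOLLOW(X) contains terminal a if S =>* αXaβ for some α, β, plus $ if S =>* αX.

We compute FOLLOW(X) using the standard algorithm.
FOLLOW(S) starts with {$}.
FIRST(S) = {+, a}
FIRST(X) = {a}
FOLLOW(S) = {$}
FOLLOW(X) = {$, +, a}
Therefore, FOLLOW(X) = {$, +, a}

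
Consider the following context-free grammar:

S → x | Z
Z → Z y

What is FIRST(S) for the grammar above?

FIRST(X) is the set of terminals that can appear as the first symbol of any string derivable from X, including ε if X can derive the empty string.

We compute FIRST(S) using the standard algorithm.
FIRST(S) = {x}
FIRST(Z) = {}
Therefore, FIRST(S) = {x}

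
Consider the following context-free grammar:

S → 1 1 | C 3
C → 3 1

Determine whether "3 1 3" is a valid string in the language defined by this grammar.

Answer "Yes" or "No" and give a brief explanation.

Yes - a valid derivation exists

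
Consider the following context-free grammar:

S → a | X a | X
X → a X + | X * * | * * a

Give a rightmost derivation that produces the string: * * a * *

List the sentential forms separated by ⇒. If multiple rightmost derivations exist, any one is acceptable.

S ⇒ X ⇒ X * * ⇒ * * a * *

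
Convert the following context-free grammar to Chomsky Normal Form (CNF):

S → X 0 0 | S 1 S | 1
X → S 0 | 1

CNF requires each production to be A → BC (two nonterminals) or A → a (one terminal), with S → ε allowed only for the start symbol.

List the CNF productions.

T0 → 0; T1 → 1; S → 1; X → 1; S → X X0; X0 → T0 T0; S → S X1; X1 → T1 S; X → S T0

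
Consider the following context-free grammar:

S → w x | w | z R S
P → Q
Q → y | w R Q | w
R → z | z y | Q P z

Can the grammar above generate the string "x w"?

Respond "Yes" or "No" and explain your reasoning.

No - no valid derivation exists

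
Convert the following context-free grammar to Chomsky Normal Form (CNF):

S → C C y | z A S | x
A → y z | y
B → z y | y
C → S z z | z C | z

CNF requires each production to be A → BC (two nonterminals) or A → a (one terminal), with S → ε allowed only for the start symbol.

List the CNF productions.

TY → y; TZ → z; S → x; A → y; B → y; C → z; S → C X0; X0 → C TY; S → TZ X1; X1 → A S; A → TY TZ; B → TZ TY; C → S X2; X2 → TZ TZ; C → TZ C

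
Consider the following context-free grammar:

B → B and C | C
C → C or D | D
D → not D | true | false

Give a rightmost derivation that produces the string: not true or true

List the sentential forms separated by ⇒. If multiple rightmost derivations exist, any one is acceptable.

B ⇒ C ⇒ C or D ⇒ C or true ⇒ D or true ⇒ not D or true ⇒ not true or true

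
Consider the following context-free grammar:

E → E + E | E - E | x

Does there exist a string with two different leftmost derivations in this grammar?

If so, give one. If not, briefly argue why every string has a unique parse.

Yes - the string 'x + x - x - x - x' has two distinct leftmost derivations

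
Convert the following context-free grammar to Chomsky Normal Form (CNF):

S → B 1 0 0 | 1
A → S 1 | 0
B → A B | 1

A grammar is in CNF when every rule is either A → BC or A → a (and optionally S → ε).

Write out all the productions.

T1 → 1; T0 → 0; S → 1; A → 0; B → 1; S → B X0; X0 → T1 X1; X1 → T0 T0; A → S T1; B → A B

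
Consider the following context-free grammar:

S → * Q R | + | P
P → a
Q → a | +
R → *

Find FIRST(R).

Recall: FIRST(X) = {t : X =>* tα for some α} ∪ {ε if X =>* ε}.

We compute FIRST(R) using the standard algorithm.
FIRST(P) = {a}
FIRST(Q) = {+, a}
FIRST(R) = {*}
FIRST(S) = {*, +, a}
Therefore, FIRST(R) = {*}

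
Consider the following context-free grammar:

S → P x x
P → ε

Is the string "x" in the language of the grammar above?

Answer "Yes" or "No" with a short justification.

No - no valid derivation exists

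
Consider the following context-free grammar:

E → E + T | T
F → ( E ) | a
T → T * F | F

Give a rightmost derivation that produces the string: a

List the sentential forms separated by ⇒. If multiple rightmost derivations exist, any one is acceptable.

E ⇒ T ⇒ F ⇒ a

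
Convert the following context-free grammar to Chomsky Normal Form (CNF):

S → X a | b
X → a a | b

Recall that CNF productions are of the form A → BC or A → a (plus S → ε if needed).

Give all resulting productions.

TA → a; S → b; X → b; S → X TA; X → TA TA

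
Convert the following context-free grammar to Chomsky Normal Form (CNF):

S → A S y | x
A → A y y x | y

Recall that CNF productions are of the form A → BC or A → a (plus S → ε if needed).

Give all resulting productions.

TY → y; S → x; TX → x; A → y; S → A X0; X0 → S TY; A → A X1; X1 → TY X2; X2 → TY TX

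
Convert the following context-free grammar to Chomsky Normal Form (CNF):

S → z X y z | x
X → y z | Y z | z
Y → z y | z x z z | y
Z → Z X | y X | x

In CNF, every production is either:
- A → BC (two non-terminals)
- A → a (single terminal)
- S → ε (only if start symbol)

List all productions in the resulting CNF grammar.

TZ → z; TY → y; S → x; X → z; TX → x; Y → y; Z → x; S → TZ X0; X0 → X X1; X1 → TY TZ; X → TY TZ; X → Y TZ; Y → TZ TY; Y → TZ X2; X2 → TX X3; X3 → TZ TZ; Z → Z X; Z → TY X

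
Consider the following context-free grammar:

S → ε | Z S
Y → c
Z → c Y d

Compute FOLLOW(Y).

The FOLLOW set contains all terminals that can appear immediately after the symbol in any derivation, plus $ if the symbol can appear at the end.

We compute FOLLOW(Y) using the standard algorithm.
FOLLOW(S) starts with {$}.
FIRST(S) = {c, ε}
FIRST(Y) = {c}
FIRST(Z) = {c}
FOLLOW(S) = {$}
FOLLOW(Y) = {d}
FOLLOW(Z) = {$, c}
Therefore, FOLLOW(Y) = {d}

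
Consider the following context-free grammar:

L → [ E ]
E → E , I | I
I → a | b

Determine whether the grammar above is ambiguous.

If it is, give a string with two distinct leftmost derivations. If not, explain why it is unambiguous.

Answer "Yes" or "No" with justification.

No - the grammar is unambiguous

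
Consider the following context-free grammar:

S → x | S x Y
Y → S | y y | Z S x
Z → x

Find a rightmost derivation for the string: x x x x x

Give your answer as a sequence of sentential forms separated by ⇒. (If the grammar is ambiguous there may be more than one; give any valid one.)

S ⇒ S x Y ⇒ S x Z S x ⇒ S x Z x x ⇒ S x x x x ⇒ x x x x x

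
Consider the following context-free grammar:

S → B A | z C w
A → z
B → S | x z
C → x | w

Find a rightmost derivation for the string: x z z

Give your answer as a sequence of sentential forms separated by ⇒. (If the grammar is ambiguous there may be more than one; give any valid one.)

S ⇒ B A ⇒ B z ⇒ x z z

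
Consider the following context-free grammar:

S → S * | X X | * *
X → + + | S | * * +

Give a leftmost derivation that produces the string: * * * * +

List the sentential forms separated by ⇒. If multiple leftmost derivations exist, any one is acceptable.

S ⇒ X X ⇒ S X ⇒ * * X ⇒ * * * * +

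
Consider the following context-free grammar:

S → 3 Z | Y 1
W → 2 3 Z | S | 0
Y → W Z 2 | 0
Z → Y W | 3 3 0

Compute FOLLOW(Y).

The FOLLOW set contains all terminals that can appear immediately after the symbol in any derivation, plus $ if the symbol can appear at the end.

We compute FOLLOW(Y) using the standard algorithm.
FOLLOW(S) starts with {$}.
FIRST(S) = {0, 2, 3}
FIRST(W) = {0, 2, 3}
FIRST(Y) = {0, 2, 3}
FIRST(Z) = {0, 2, 3}
FOLLOW(S) = {$, 0, 2, 3}
FOLLOW(W) = {$, 0, 2, 3}
FOLLOW(Y) = {0, 1, 2, 3}
FOLLOW(Z) = {$, 0, 2, 3}
Therefore, FOLLOW(Y) = {0, 1, 2, 3}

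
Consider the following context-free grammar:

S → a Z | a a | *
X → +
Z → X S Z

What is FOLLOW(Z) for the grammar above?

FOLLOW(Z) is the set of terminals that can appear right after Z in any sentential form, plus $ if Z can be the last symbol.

We compute FOLLOW(Z) using the standard algorithm.
FOLLOW(S) starts with {$}.
FIRST(S) = {*, a}
FIRST(X) = {+}
FIRST(Z) = {+}
FOLLOW(S) = {$, +}
FOLLOW(X) = {*, a}
FOLLOW(Z) = {$, +}
Therefore, FOLLOW(Z) = {$, +}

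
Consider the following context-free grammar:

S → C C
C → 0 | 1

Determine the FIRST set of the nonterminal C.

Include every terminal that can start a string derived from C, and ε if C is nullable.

We compute FIRST(C) using the standard algorithm.
FIRST(C) = {0, 1}
FIRST(S) = {0, 1}
Therefore, FIRST(C) = {0, 1}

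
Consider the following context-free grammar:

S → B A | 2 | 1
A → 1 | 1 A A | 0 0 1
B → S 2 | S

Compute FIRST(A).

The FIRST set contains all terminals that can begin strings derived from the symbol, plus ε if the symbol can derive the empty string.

We compute FIRST(A) using the standard algorithm.
FIRST(A) = {0, 1}
FIRST(B) = {1, 2}
FIRST(S) = {1, 2}
Therefore, FIRST(A) = {0, 1}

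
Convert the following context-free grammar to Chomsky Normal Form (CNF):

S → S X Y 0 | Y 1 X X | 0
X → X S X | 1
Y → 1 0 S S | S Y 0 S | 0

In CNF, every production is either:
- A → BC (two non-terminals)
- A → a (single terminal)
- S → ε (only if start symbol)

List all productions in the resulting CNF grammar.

T0 → 0; T1 → 1; S → 0; X → 1; Y → 0; S → S X0; X0 → X X1; X1 → Y T0; S → Y X2; X2 → T1 X3; X3 → X X; X → X X4; X4 → S X; Y → T1 X5; X5 → T0 X6; X6 → S S; Y → S X7; X7 → Y X8; X8 → T0 S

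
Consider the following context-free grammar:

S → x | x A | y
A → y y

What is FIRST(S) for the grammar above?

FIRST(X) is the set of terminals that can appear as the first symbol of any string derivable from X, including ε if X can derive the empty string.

We compute FIRST(S) using the standard algorithm.
FIRST(A) = {y}
FIRST(S) = {x, y}
Therefore, FIRST(S) = {x, y}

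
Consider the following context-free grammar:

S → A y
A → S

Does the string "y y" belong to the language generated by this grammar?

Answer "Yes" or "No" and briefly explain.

No - no valid derivation exists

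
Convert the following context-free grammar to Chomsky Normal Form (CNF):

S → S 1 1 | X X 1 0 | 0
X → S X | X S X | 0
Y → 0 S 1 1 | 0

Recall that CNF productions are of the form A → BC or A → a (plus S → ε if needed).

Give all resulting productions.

T1 → 1; T0 → 0; S → 0; X → 0; Y → 0; S → S X0; X0 → T1 T1; S → X X1; X1 → X X2; X2 → T1 T0; X → S X; X → X X3; X3 → S X; Y → T0 X4; X4 → S X5; X5 → T1 T1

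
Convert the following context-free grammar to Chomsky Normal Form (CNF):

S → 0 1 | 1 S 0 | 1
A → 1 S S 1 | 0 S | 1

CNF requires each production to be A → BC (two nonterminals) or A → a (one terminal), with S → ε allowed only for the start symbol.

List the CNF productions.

T0 → 0; T1 → 1; S → 1; A → 1; S → T0 T1; S → T1 X0; X0 → S T0; A → T1 X1; X1 → S X2; X2 → S T1; A → T0 S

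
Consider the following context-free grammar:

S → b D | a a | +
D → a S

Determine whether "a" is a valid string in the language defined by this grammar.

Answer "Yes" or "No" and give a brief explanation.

No - no valid derivation exists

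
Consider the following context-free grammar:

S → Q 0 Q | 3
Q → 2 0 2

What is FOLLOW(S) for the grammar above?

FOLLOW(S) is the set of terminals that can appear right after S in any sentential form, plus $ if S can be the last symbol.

We compute FOLLOW(S) using the standard algorithm.
FOLLOW(S) starts with {$}.
FIRST(Q) = {2}
FIRST(S) = {2, 3}
FOLLOW(Q) = {$, 0}
FOLLOW(S) = {$}
Therefore, FOLLOW(S) = {$}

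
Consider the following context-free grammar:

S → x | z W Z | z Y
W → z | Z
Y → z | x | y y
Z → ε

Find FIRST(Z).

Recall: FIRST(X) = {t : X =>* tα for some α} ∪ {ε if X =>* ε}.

We compute FIRST(Z) using the standard algorithm.
FIRST(S) = {x, z}
FIRST(W) = {z, ε}
FIRST(Y) = {x, y, z}
FIRST(Z) = {ε}
Therefore, FIRST(Z) = {ε}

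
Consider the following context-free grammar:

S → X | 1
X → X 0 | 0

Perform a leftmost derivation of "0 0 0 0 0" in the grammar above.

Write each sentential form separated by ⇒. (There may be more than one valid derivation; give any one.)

S ⇒ X ⇒ X 0 ⇒ X 0 0 ⇒ X 0 0 0 ⇒ X 0 0 0 0 ⇒ 0 0 0 0 0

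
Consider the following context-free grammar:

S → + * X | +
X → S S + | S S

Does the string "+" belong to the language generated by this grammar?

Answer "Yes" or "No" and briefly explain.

Yes - a valid derivation exists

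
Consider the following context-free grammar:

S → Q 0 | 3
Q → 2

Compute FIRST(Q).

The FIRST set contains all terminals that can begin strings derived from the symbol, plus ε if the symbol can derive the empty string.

We compute FIRST(Q) using the standard algorithm.
FIRST(Q) = {2}
FIRST(S) = {2, 3}
Therefore, FIRST(Q) = {2}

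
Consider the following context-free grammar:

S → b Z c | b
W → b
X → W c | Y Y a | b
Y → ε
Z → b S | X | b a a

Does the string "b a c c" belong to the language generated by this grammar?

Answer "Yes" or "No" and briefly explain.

No - no valid derivation exists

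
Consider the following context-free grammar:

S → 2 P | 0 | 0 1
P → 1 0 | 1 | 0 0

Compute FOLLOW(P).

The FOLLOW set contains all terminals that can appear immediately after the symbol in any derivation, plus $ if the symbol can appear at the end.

We compute FOLLOW(P) using the standard algorithm.
FOLLOW(S) starts with {$}.
FIRST(P) = {0, 1}
FIRST(S) = {0, 2}
FOLLOW(P) = {$}
FOLLOW(S) = {$}
Therefore, FOLLOW(P) = {$}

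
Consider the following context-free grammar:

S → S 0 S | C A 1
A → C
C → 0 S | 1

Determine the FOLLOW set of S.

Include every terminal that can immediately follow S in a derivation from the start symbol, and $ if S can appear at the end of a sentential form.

We compute FOLLOW(S) using the standard algorithm.
FOLLOW(S) starts with {$}.
FIRST(A) = {0, 1}
FIRST(C) = {0, 1}
FIRST(S) = {0, 1}
FOLLOW(A) = {1}
FOLLOW(C) = {0, 1}
FOLLOW(S) = {$, 0, 1}
Therefore, FOLLOW(S) = {$, 0, 1}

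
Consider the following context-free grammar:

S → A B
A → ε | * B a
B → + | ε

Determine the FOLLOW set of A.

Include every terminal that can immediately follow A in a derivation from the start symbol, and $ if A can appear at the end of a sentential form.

We compute FOLLOW(A) using the standard algorithm.
FOLLOW(S) starts with {$}.
FIRST(A) = {*, ε}
FIRST(B) = {+, ε}
FIRST(S) = {*, +, ε}
FOLLOW(A) = {$, +}
FOLLOW(B) = {$, a}
FOLLOW(S) = {$}
Therefore, FOLLOW(A) = {$, +}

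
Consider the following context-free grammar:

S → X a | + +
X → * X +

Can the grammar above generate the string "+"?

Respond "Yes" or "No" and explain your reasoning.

No - no valid derivation exists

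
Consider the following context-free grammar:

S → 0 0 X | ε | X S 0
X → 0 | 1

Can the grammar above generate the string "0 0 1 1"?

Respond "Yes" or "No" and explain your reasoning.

No - no valid derivation exists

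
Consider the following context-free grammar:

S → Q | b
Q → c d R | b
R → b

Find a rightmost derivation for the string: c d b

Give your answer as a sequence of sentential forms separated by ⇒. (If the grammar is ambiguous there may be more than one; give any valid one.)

S ⇒ Q ⇒ c d R ⇒ c d b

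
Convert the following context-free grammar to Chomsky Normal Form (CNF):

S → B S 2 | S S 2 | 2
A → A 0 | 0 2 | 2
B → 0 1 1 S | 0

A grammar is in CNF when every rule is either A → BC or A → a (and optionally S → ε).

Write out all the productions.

T2 → 2; S → 2; T0 → 0; A → 2; T1 → 1; B → 0; S → B X0; X0 → S T2; S → S X1; X1 → S T2; A → A T0; A → T0 T2; B → T0 X2; X2 → T1 X3; X3 → T1 S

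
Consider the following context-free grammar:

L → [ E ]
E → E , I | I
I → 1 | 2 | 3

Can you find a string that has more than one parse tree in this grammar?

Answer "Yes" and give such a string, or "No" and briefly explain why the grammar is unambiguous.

No - the grammar is unambiguous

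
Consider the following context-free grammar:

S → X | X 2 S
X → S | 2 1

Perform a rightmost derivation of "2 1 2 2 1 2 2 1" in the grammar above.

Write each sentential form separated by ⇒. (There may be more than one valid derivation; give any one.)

S ⇒ X 2 S ⇒ X 2 X 2 S ⇒ X 2 X 2 X ⇒ X 2 X 2 2 1 ⇒ X 2 2 1 2 2 1 ⇒ 2 1 2 2 1 2 2 1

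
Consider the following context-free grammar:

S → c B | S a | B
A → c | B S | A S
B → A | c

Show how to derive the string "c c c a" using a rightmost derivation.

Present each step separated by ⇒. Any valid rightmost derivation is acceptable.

S ⇒ c B ⇒ c A ⇒ c B S ⇒ c B S a ⇒ c B B a ⇒ c B c a ⇒ c c c a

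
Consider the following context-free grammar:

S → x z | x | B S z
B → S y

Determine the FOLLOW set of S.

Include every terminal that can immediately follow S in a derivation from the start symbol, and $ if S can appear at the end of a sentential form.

We compute FOLLOW(S) using the standard algorithm.
FOLLOW(S) starts with {$}.
FIRST(B) = {x}
FIRST(S) = {x}
FOLLOW(B) = {x}
FOLLOW(S) = {$, y, z}
Therefore, FOLLOW(S) = {$, y, z}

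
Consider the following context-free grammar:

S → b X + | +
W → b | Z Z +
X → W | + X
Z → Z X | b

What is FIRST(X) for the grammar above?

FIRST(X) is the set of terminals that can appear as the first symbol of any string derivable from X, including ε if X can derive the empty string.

We compute FIRST(X) using the standard algorithm.
FIRST(S) = {+, b}
FIRST(W) = {b}
FIRST(X) = {+, b}
FIRST(Z) = {b}
Therefore, FIRST(X) = {+, b}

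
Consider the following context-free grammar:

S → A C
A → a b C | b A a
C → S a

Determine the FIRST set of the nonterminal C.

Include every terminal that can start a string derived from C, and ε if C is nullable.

We compute FIRST(C) using the standard algorithm.
FIRST(A) = {a, b}
FIRST(C) = {a, b}
FIRST(S) = {a, b}
Therefore, FIRST(C) = {a, b}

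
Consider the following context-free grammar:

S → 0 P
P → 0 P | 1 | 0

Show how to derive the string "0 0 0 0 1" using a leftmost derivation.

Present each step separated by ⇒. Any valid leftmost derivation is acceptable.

S ⇒ 0 P ⇒ 0 0 P ⇒ 0 0 0 P ⇒ 0 0 0 0 P ⇒ 0 0 0 0 1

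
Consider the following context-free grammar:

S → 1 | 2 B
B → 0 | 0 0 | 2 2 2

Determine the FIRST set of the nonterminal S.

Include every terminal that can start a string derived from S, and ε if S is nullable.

We compute FIRST(S) using the standard algorithm.
FIRST(B) = {0, 2}
FIRST(S) = {1, 2}
Therefore, FIRST(S) = {1, 2}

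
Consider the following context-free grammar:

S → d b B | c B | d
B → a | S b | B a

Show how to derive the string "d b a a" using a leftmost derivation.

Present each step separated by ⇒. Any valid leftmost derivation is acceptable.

S ⇒ d b B ⇒ d b B a ⇒ d b a a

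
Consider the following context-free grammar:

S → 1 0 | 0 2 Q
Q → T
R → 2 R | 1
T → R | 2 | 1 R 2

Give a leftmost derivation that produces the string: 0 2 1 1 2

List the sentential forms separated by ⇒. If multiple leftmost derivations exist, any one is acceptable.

S ⇒ 0 2 Q ⇒ 0 2 T ⇒ 0 2 1 R 2 ⇒ 0 2 1 1 2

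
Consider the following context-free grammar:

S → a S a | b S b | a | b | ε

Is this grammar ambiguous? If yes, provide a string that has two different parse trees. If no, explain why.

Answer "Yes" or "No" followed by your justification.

No - the grammar is unambiguous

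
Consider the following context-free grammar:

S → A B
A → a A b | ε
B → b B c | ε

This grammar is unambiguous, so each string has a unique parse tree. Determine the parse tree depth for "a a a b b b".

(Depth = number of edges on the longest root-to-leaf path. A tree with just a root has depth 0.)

5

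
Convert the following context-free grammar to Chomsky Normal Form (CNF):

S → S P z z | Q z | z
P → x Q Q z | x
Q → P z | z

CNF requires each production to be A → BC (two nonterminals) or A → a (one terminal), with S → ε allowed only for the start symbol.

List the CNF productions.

TZ → z; S → z; TX → x; P → x; Q → z; S → S X0; X0 → P X1; X1 → TZ TZ; S → Q TZ; P → TX X2; X2 → Q X3; X3 → Q TZ; Q → P TZ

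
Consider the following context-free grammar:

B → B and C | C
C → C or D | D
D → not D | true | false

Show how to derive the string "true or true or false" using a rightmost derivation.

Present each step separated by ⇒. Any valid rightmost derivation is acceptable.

B ⇒ C ⇒ C or D ⇒ C or false ⇒ C or D or false ⇒ C or true or false ⇒ D or true or false ⇒ true or true or false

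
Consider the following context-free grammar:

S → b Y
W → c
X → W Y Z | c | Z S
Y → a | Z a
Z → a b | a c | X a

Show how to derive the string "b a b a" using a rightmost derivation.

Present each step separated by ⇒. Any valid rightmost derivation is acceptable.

S ⇒ b Y ⇒ b Z a ⇒ b a b a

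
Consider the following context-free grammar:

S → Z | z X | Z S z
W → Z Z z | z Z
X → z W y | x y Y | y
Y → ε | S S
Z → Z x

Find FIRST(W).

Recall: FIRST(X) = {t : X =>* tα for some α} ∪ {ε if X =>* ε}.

We compute FIRST(W) using the standard algorithm.
FIRST(S) = {z}
FIRST(W) = {z}
FIRST(X) = {x, y, z}
FIRST(Y) = {z, ε}
FIRST(Z) = {}
Therefore, FIRST(W) = {z}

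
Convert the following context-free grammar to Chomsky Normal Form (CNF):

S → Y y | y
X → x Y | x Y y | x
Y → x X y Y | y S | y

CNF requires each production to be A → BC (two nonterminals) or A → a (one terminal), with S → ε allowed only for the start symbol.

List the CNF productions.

TY → y; S → y; TX → x; X → x; Y → y; S → Y TY; X → TX Y; X → TX X0; X0 → Y TY; Y → TX X1; X1 → X X2; X2 → TY Y; Y → TY S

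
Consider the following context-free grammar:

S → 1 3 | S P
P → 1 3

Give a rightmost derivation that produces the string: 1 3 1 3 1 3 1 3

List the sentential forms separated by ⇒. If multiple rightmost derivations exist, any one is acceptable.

S ⇒ S P ⇒ S 1 3 ⇒ S P 1 3 ⇒ S 1 3 1 3 ⇒ S P 1 3 1 3 ⇒ S 1 3 1 3 1 3 ⇒ 1 3 1 3 1 3 1 3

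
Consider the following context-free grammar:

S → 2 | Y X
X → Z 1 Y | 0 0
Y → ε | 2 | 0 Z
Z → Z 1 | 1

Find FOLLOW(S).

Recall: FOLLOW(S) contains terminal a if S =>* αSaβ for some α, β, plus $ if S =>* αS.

We compute FOLLOW(S) using the standard algorithm.
FOLLOW(S) starts with {$}.
FIRST(S) = {0, 1, 2}
FIRST(X) = {0, 1}
FIRST(Y) = {0, 2, ε}
FIRST(Z) = {1}
FOLLOW(S) = {$}
FOLLOW(X) = {$}
FOLLOW(Y) = {$, 0, 1}
FOLLOW(Z) = {$, 0, 1}
Therefore, FOLLOW(S) = {$}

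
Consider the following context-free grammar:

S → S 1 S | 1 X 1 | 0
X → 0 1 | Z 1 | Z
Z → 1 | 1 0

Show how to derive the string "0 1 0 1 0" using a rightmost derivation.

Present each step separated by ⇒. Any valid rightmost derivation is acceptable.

S ⇒ S 1 S ⇒ S 1 S 1 S ⇒ S 1 S 1 0 ⇒ S 1 0 1 0 ⇒ 0 1 0 1 0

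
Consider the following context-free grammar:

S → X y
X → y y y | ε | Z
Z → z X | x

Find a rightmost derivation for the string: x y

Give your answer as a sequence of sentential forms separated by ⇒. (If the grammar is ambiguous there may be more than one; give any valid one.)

S ⇒ X y ⇒ Z y ⇒ x y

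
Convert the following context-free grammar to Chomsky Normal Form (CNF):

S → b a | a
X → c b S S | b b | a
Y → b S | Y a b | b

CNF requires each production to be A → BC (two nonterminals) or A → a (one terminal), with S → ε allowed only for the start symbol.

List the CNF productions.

TB → b; TA → a; S → a; TC → c; X → a; Y → b; S → TB TA; X → TC X0; X0 → TB X1; X1 → S S; X → TB TB; Y → TB S; Y → Y X2; X2 → TA TB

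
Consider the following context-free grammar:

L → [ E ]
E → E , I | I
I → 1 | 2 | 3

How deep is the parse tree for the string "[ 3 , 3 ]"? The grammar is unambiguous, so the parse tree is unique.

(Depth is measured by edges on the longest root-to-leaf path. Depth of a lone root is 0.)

4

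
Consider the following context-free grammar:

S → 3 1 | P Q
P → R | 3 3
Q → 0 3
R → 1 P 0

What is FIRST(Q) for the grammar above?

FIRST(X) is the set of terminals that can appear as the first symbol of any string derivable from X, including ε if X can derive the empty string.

We compute FIRST(Q) using the standard algorithm.
FIRST(P) = {1, 3}
FIRST(Q) = {0}
FIRST(R) = {1}
FIRST(S) = {1, 3}
Therefore, FIRST(Q) = {0}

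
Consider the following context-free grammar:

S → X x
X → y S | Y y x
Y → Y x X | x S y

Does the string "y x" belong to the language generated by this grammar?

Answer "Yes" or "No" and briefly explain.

No - no valid derivation exists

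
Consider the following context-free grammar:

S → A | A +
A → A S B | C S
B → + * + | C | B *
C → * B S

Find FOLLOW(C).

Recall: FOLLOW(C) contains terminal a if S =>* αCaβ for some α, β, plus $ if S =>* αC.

We compute FOLLOW(C) using the standard algorithm.
FOLLOW(S) starts with {$}.
FIRST(A) = {*}
FIRST(B) = {*, +}
FIRST(C) = {*}
FIRST(S) = {*}
FOLLOW(A) = {$, *, +}
FOLLOW(B) = {$, *, +}
FOLLOW(C) = {$, *, +}
FOLLOW(S) = {$, *, +}
Therefore, FOLLOW(C) = {$, *, +}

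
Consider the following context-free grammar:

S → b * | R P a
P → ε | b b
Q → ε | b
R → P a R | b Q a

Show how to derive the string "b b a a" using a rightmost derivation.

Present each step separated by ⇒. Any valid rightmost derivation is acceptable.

S ⇒ R P a ⇒ R a ⇒ b Q a a ⇒ b b a a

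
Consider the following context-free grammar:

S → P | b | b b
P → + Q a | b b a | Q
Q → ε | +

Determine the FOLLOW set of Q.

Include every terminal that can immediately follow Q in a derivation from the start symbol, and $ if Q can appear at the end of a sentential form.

We compute FOLLOW(Q) using the standard algorithm.
FOLLOW(S) starts with {$}.
FIRST(P) = {+, b, ε}
FIRST(Q) = {+, ε}
FIRST(S) = {+, b, ε}
FOLLOW(P) = {$}
FOLLOW(Q) = {$, a}
FOLLOW(S) = {$}
Therefore, FOLLOW(Q) = {$, a}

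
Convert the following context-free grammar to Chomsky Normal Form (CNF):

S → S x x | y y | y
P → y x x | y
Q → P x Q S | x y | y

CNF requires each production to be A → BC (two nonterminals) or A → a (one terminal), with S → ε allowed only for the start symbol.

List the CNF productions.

TX → x; TY → y; S → y; P → y; Q → y; S → S X0; X0 → TX TX; S → TY TY; P → TY X1; X1 → TX TX; Q → P X2; X2 → TX X3; X3 → Q S; Q → TX TY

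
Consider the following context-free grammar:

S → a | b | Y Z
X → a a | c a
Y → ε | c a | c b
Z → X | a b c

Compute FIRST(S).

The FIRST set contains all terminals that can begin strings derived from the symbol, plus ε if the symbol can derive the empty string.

We compute FIRST(S) using the standard algorithm.
FIRST(S) = {a, b, c}
FIRST(X) = {a, c}
FIRST(Y) = {c, ε}
FIRST(Z) = {a, c}
Therefore, FIRST(S) = {a, b, c}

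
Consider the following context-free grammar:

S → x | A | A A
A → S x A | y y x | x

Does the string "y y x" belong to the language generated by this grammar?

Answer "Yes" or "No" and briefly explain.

Yes - a valid derivation exists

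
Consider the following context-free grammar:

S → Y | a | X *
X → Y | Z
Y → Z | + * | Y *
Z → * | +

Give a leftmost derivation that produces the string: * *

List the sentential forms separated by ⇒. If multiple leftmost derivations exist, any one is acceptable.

S ⇒ X * ⇒ Z * ⇒ * *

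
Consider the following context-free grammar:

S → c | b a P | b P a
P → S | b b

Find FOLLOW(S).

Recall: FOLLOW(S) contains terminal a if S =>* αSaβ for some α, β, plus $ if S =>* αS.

We compute FOLLOW(S) using the standard algorithm.
FOLLOW(S) starts with {$}.
FIRST(P) = {b, c}
FIRST(S) = {b, c}
FOLLOW(P) = {$, a}
FOLLOW(S) = {$, a}
Therefore, FOLLOW(S) = {$, a}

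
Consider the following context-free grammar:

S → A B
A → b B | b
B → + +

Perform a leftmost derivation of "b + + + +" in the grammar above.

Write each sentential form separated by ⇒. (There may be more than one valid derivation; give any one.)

S ⇒ A B ⇒ b B B ⇒ b + + B ⇒ b + + + +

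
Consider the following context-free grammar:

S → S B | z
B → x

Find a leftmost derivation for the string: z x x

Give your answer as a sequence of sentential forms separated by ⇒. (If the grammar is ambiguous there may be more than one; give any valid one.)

S ⇒ S B ⇒ S B B ⇒ z B B ⇒ z x B ⇒ z x x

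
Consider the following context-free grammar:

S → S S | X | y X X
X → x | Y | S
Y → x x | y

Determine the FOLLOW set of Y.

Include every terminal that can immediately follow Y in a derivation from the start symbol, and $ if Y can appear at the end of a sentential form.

We compute FOLLOW(Y) using the standard algorithm.
FOLLOW(S) starts with {$}.
FIRST(S) = {x, y}
FIRST(X) = {x, y}
FIRST(Y) = {x, y}
FOLLOW(S) = {$, x, y}
FOLLOW(X) = {$, x, y}
FOLLOW(Y) = {$, x, y}
Therefore, FOLLOW(Y) = {$, x, y}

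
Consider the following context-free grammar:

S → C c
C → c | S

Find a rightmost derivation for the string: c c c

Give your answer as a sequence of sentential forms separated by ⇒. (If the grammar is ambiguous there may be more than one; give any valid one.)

S ⇒ C c ⇒ S c ⇒ C c c ⇒ c c c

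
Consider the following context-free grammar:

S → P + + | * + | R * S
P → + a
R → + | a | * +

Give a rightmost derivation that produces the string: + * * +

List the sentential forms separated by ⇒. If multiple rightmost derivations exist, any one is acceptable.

S ⇒ R * S ⇒ R * * + ⇒ + * * +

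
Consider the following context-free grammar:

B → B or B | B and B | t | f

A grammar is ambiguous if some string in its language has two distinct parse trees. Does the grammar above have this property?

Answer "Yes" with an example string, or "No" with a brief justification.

Yes - the string 't or f and f and f' has two distinct parse trees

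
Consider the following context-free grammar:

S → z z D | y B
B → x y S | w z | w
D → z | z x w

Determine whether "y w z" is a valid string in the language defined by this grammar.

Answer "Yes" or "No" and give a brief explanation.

Yes - a valid derivation exists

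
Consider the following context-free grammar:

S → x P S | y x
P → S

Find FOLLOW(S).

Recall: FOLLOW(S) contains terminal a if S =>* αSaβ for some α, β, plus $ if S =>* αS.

We compute FOLLOW(S) using the standard algorithm.
FOLLOW(S) starts with {$}.
FIRST(P) = {x, y}
FIRST(S) = {x, y}
FOLLOW(P) = {x, y}
FOLLOW(S) = {$, x, y}
Therefore, FOLLOW(S) = {$, x, y}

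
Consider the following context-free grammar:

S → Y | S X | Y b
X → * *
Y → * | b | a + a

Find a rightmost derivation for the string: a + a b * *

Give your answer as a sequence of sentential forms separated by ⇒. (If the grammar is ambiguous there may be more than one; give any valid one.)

S ⇒ S X ⇒ S * * ⇒ Y b * * ⇒ a + a b * *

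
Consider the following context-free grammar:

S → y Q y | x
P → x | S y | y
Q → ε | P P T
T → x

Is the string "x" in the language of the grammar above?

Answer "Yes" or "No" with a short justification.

Yes - a valid derivation exists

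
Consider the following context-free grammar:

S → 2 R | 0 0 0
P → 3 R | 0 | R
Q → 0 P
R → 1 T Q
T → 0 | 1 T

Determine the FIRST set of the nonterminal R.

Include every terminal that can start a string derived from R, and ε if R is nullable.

We compute FIRST(R) using the standard algorithm.
FIRST(P) = {0, 1, 3}
FIRST(Q) = {0}
FIRST(R) = {1}
FIRST(S) = {0, 2}
FIRST(T) = {0, 1}
Therefore, FIRST(R) = {1}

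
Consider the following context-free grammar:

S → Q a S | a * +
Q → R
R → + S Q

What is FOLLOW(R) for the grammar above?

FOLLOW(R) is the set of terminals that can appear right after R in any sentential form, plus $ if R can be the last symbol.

We compute FOLLOW(R) using the standard algorithm.
FOLLOW(S) starts with {$}.
FIRST(Q) = {+}
FIRST(R) = {+}
FIRST(S) = {+, a}
FOLLOW(Q) = {a}
FOLLOW(R) = {a}
FOLLOW(S) = {$, +}
Therefore, FOLLOW(R) = {a}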